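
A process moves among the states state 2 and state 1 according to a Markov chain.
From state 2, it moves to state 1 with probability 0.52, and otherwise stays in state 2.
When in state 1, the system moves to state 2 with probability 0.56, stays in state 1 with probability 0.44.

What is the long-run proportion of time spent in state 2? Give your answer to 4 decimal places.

0.5185

Let the stationary distribution be π with π = πP and π_1 + π_2 = 1.
π_1 = 0.48·π_1 + 0.56·π_2
Solving with the normalization constraint gives π = (0.5185, 0.4815).
So the stationary probability of state 2 is 0.5185.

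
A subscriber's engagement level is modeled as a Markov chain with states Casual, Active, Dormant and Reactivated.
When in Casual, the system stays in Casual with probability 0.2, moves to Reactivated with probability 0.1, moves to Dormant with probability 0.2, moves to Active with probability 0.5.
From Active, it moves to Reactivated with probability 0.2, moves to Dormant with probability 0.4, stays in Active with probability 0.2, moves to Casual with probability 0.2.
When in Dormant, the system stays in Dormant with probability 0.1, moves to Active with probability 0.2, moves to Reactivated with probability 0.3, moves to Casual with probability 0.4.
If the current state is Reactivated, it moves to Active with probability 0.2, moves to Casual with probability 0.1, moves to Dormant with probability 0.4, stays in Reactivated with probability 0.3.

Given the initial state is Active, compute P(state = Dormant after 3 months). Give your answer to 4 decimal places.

Propagate the distribution vector 3 months from Active.
After 0 months: (0.0000, 1.0000, 0.0000, 0.0000)
After 1 month: (0.2000, 0.2000, 0.4000, 0.2000)
After 2 months: (0.2600, 0.2600, 0.2400, 0.2400)
After 3 months: (0.2240, 0.2780, 0.2760, 0.2220)
P(in Dormant after 3 months) = 0.2760

0.2760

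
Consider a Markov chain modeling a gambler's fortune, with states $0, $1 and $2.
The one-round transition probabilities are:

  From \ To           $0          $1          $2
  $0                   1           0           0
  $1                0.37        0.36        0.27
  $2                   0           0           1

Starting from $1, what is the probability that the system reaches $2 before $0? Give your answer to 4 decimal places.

0.4219

Let h(s) be the probability of absorption at $2 starting from transient state s. Then h($2) = 1 and h($0) = 0. By first-step analysis:
h($1) = 0.37·0 + 0.36·h($1) + 0.27·1
Solving: h($1) = 0.4219.
Starting from $1, the probability is 0.4219.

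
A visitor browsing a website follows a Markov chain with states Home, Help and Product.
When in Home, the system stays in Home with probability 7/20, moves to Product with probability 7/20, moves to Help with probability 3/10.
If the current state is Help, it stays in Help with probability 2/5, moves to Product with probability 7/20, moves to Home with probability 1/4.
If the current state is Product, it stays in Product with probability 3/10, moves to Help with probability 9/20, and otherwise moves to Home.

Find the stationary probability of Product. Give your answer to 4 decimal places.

0.3333

Let the stationary distribution be π with π = πP and π_1 + π_2 + π_3 = 1.
π_1 = 0.35·π_1 + 0.25·π_2 + 0.25·π_3
π_2 = 0.3·π_1 + 0.4·π_2 + 0.45·π_3
Solving with the normalization constraint gives π = (0.2778, 0.3889, 0.3333).
So the stationary probability of Product is 0.3333.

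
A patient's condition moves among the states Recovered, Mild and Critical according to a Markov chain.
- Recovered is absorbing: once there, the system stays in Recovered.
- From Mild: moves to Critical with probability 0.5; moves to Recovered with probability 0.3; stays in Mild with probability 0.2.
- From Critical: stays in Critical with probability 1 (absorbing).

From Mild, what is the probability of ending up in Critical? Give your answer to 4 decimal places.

0.6250

Let h(s) be the probability of absorption at Critical starting from transient state s. Then h(Critical) = 1 and h(Recovered) = 0. By first-step analysis:
h(Mild) = 0.3·0 + 0.2·h(Mild) + 0.5·1
Solving: h(Mild) = 0.6250.
Starting from Mild, the probability is 0.6250.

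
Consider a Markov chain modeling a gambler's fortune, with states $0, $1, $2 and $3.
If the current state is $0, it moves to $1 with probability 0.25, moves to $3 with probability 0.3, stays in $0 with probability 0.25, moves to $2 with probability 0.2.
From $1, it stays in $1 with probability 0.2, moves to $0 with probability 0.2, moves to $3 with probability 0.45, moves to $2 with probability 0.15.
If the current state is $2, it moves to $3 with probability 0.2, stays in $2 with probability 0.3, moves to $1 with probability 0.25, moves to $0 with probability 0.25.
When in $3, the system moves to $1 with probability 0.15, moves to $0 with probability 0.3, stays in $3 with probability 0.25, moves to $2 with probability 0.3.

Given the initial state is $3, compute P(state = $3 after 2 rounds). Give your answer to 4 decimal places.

0.2800

Propagate the distribution vector 2 rounds from $3.
After 0 rounds: (0.0000, 0.0000, 0.0000, 1.0000)
After 1 round: (0.3000, 0.1500, 0.3000, 0.2500)
After 2 rounds: (0.2550, 0.2175, 0.2475, 0.2800)
P(in $3 after 2 rounds) = 0.2800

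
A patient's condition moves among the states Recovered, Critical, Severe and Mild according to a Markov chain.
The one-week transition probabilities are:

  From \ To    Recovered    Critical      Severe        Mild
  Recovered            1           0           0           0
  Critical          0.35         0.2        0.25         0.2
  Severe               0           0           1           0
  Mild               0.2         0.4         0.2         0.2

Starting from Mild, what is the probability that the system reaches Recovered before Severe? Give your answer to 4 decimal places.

0.5357

Let h(s) be the probability of absorption at Recovered starting from transient state s. Then h(Recovered) = 1 and h(Severe) = 0. By first-step analysis:
h(Critical) = 0.35·1 + 0.2·h(Critical) + 0.25·0 + 0.2·h(Mild)
h(Mild) = 0.2·1 + 0.4·h(Critical) + 0.2·0 + 0.2·h(Mild)
Solving: h(Critical) = 0.5714, h(Mild) = 0.5357.
Starting from Mild, the probability is 0.5357.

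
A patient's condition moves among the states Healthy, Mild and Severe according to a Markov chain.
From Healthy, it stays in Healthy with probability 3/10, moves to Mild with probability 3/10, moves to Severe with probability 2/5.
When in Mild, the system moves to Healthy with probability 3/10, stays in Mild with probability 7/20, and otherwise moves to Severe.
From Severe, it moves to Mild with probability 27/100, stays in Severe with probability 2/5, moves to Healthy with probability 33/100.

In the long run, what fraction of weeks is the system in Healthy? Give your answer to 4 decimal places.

0.3115

Let the stationary distribution be π with π = πP and π_1 + π_2 + π_3 = 1.
π_1 = 0.3·π_1 + 0.3·π_2 + 0.33·π_3
π_2 = 0.3·π_1 + 0.35·π_2 + 0.27·π_3
Solving with the normalization constraint gives π = (0.3115, 0.3036, 0.3848).
So the stationary probability of Healthy is 0.3115.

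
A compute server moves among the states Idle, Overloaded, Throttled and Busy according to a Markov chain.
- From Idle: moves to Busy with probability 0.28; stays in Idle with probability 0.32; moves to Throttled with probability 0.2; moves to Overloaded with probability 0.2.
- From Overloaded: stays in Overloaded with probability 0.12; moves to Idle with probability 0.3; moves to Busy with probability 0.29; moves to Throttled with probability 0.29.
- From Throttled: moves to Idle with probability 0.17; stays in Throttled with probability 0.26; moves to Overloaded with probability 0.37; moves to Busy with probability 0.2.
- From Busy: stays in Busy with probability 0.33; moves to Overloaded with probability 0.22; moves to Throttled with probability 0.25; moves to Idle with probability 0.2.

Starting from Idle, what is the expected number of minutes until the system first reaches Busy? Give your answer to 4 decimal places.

3.7951

Let t(s) be the expected number of minutes to first reach Busy from state s, with t(Busy) = 0. Conditioning on the first minute:
t(Idle) = 1 + 0.32·t(Idle) + 0.2·t(Overloaded) + 0.2·t(Throttled)
t(Overloaded) = 1 + 0.3·t(Idle) + 0.12·t(Overloaded) + 0.29·t(Throttled)
t(Throttled) = 1 + 0.17·t(Idle) + 0.37·t(Overloaded) + 0.26·t(Throttled)
Solving: t(Idle) = 3.7951, t(Overloaded) = 3.7867, t(Throttled) = 4.1166.
Expected minutes from Idle to Busy: 3.7951.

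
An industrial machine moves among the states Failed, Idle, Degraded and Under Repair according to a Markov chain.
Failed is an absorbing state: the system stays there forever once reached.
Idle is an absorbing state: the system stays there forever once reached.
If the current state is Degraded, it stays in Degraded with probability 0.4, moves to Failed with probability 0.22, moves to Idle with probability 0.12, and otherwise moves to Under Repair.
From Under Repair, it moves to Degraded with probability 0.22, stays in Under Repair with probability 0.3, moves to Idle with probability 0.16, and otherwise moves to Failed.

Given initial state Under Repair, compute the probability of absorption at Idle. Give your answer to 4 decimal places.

Let h(s) be the probability of absorption at Idle starting from transient state s. Then h(Idle) = 1 and h(Failed) = 0. By first-step analysis:
h(Degraded) = 0.22·0 + 0.12·1 + 0.4·h(Degraded) + 0.26·h(Under Repair)
h(Under Repair) = 0.32·0 + 0.16·1 + 0.22·h(Degraded) + 0.3·h(Under Repair)
Solving: h(Degraded) = 0.3462, h(Under Repair) = 0.3374.
Starting from Under Repair, the probability is 0.3374.

0.3374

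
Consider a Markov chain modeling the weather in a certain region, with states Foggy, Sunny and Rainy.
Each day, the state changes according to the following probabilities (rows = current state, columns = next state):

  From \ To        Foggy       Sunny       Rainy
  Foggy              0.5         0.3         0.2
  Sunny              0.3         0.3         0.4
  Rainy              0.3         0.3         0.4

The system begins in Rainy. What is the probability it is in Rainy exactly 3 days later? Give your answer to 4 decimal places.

Propagate the distribution vector 3 days from Rainy.
After 0 days: (0.0000, 0.0000, 1.0000)
After 1 day: (0.3000, 0.3000, 0.4000)
After 2 days: (0.3600, 0.3000, 0.3400)
After 3 days: (0.3720, 0.3000, 0.3280)
P(in Rainy after 3 days) = 0.3280

0.3280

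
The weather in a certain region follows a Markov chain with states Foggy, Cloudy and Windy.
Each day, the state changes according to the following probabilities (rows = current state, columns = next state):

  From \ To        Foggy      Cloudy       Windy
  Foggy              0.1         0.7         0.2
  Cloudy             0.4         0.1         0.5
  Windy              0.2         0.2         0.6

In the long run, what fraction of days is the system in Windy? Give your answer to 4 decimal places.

0.4775

Let the stationary distribution be π with π = πP and π_1 + π_2 + π_3 = 1.
π_1 = 0.1·π_1 + 0.4·π_2 + 0.2·π_3
π_2 = 0.7·π_1 + 0.1·π_2 + 0.2·π_3
Solving with the normalization constraint gives π = (0.2342, 0.2883, 0.4775).
So the stationary probability of Windy is 0.4775.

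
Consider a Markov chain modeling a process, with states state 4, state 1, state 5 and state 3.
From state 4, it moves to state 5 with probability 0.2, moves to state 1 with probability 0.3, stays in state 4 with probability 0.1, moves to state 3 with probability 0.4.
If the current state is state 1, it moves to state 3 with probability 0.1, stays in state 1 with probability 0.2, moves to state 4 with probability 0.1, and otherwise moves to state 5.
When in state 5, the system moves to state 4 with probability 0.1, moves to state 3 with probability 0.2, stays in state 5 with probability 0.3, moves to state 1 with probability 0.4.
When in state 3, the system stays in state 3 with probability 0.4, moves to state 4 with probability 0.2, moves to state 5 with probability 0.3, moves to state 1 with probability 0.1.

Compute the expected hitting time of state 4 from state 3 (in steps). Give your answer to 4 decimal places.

Let t(s) be the expected number of steps to first reach state 4 from state s, with t(state 4) = 0. Conditioning on the first step:
t(state 1) = 1 + 0.2·t(state 1) + 0.6·t(state 5) + 0.1·t(state 3)
t(state 5) = 1 + 0.4·t(state 1) + 0.3·t(state 5) + 0.2·t(state 3)
t(state 3) = 1 + 0.1·t(state 1) + 0.3·t(state 5) + 0.4·t(state 3)
Solving: t(state 1) = 8.3186, t(state 5) = 8.2301, t(state 3) = 7.1681.
Expected steps from state 3 to state 4: 7.1681.

7.1681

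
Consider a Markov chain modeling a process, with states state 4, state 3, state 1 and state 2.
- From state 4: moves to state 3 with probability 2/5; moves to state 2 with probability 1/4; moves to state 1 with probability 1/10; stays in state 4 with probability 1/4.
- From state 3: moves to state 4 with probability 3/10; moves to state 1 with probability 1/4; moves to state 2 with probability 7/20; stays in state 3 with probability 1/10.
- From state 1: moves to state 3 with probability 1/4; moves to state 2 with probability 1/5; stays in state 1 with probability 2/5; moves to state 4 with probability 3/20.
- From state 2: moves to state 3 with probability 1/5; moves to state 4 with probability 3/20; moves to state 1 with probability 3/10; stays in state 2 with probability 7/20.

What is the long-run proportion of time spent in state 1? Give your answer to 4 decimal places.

Let the stationary distribution be π with π = πP and π_1 + π_2 + π_3 + π_4 = 1.
π_1 = 0.25·π_1 + 0.3·π_2 + 0.15·π_3 + 0.15·π_4
π_2 = 0.4·π_1 + 0.1·π_2 + 0.25·π_3 + 0.2·π_4
π_3 = 0.1·π_1 + 0.25·π_2 + 0.4·π_3 + 0.3·π_4
Solving with the normalization constraint gives π = (0.2053, 0.2316, 0.2748, 0.2882).
So the stationary probability of state 1 is 0.2748.

0.2748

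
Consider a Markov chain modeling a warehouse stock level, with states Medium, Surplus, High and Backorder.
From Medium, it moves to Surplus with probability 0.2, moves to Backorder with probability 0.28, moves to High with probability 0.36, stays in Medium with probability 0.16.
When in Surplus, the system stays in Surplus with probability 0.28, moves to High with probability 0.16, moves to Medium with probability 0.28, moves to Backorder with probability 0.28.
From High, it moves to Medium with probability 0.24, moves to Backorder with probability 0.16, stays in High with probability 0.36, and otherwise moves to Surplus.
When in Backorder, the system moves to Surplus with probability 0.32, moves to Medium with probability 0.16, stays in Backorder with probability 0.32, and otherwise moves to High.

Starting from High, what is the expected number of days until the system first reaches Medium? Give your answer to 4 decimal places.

Let t(s) be the expected number of days to first reach Medium from state s, with t(Medium) = 0. Conditioning on the first day:
t(Surplus) = 1 + 0.28·t(Surplus) + 0.16·t(High) + 0.28·t(Backorder)
t(High) = 1 + 0.24·t(Surplus) + 0.36·t(High) + 0.16·t(Backorder)
t(Backorder) = 1 + 0.32·t(Surplus) + 0.2·t(High) + 0.32·t(Backorder)
Solving: t(Surplus) = 4.1724, t(High) = 4.3020, t(Backorder) = 4.6994.
Expected days from High to Medium: 4.3020.

4.3020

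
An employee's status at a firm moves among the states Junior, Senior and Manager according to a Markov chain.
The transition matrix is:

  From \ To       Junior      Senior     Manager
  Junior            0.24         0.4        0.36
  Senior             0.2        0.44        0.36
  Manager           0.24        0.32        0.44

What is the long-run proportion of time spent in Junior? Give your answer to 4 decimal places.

Let the stationary distribution be π with π = πP and π_1 + π_2 + π_3 = 1.
π_1 = 0.24·π_1 + 0.2·π_2 + 0.24·π_3
π_2 = 0.4·π_1 + 0.44·π_2 + 0.32·π_3
Solving with the normalization constraint gives π = (0.2246, 0.3841, 0.3913).
So the stationary probability of Junior is 0.2246.

0.2246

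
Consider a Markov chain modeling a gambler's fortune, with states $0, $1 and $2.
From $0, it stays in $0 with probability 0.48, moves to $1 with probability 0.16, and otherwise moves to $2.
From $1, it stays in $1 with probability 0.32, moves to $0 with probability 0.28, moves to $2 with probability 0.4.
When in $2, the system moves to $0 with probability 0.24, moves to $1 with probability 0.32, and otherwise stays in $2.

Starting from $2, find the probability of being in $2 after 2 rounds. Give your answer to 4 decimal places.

Sum over the intermediate state after 1 round:
P = P($2→$0)·P($0→$2) + P($2→$1)·P($1→$2) + P($2→$2)·P($2→$2)
  = 0.24×0.36 + 0.32×0.4 + 0.44×0.44
  = 0.0864 + 0.1280 + 0.1936 = 0.4080

0.4080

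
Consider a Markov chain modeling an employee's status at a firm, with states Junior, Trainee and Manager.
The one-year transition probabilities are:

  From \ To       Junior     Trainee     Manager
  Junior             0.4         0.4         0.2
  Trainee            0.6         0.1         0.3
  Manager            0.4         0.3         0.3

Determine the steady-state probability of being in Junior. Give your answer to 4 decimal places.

Let the stationary distribution be π with π = πP and π_1 + π_2 + π_3 = 1.
π_1 = 0.4·π_1 + 0.6·π_2 + 0.4·π_3
π_2 = 0.4·π_1 + 0.1·π_2 + 0.3·π_3
Solving with the normalization constraint gives π = (0.4576, 0.2881, 0.2542).
So the stationary probability of Junior is 0.4576.

0.4576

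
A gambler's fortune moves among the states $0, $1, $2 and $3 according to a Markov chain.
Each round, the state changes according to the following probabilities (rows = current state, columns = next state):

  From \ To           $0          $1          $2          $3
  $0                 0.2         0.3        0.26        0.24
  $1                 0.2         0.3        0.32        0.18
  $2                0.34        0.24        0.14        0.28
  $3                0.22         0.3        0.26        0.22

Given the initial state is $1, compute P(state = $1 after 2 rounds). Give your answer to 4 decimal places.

Propagate the distribution vector 2 rounds from $1.
After 0 rounds: (0.0000, 1.0000, 0.0000, 0.0000)
After 1 round: (0.2000, 0.3000, 0.3200, 0.1800)
After 2 rounds: (0.2484, 0.2808, 0.2396, 0.2312)
P(in $1 after 2 rounds) = 0.2808

0.2808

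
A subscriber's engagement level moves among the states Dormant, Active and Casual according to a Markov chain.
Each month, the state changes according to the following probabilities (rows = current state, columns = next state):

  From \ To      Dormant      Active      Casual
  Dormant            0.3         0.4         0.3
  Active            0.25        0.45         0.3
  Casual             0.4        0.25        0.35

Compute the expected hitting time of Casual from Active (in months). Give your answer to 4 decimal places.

Let t(s) be the expected number of months to first reach Casual from state s, with t(Casual) = 0. Conditioning on the first month:
t(Dormant) = 1 + 0.3·t(Dormant) + 0.4·t(Active)
t(Active) = 1 + 0.25·t(Dormant) + 0.45·t(Active)
Solving: t(Dormant) = 3.3333, t(Active) = 3.3333.
Expected months from Active to Casual: 3.3333.

3.3333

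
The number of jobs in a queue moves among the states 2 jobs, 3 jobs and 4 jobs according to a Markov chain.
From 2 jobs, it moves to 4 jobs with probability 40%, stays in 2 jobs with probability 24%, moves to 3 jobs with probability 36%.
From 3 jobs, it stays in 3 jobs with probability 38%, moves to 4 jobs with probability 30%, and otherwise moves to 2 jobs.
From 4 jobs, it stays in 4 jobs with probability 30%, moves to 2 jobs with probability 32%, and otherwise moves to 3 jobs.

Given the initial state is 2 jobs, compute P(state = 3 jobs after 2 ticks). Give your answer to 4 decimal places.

Sum over the intermediate state after 1 tick:
P = P(2 jobs→2 jobs)·P(2 jobs→3 jobs) + P(2 jobs→3 jobs)·P(3 jobs→3 jobs) + P(2 jobs→4 jobs)·P(4 jobs→3 jobs)
  = 0.24×0.36 + 0.36×0.38 + 0.4×0.38
  = 0.0864 + 0.1368 + 0.1520 = 0.3752

0.3752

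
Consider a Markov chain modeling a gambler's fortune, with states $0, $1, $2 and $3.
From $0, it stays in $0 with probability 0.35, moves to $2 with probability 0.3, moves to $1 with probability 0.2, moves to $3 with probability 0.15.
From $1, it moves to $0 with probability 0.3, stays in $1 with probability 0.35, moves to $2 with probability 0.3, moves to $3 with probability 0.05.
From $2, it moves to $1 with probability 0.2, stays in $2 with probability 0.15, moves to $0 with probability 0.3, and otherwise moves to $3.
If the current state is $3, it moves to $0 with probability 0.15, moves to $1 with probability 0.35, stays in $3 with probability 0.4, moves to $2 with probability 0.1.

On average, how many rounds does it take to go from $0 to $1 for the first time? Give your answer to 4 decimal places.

4.1904

Let t(s) be the expected number of rounds to first reach $1 from state s, with t($1) = 0. Conditioning on the first round:
t($0) = 1 + 0.35·t($0) + 0.3·t($2) + 0.15·t($3)
t($2) = 1 + 0.3·t($0) + 0.15·t($2) + 0.35·t($3)
t($3) = 1 + 0.15·t($0) + 0.1·t($2) + 0.4·t($3)
Solving: t($0) = 4.1904, t($2) = 4.0511, t($3) = 3.3894.
Expected rounds from $0 to $1: 4.1904.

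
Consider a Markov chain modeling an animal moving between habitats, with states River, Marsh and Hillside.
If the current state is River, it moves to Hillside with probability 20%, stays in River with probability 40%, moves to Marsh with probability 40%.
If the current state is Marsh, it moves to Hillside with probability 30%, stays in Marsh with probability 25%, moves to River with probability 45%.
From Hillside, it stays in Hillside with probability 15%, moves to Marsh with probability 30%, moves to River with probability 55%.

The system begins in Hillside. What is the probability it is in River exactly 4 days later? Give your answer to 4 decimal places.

0.4498

Propagate the distribution vector 4 days from Hillside.
After 0 days: (0.0000, 0.0000, 1.0000)
After 1 day: (0.5500, 0.3000, 0.1500)
After 2 days: (0.4375, 0.3400, 0.2225)
After 3 days: (0.4504, 0.3268, 0.2229)
After 4 days: (0.4498, 0.3287, 0.2215)
P(in River after 4 days) = 0.4498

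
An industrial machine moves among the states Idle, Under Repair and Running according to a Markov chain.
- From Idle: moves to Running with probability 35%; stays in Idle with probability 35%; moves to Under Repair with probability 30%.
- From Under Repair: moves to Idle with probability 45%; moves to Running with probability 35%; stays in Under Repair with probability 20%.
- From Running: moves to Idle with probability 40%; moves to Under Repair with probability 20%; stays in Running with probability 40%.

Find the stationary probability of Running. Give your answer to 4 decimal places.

Let the stationary distribution be π with π = πP and π_1 + π_2 + π_3 = 1.
π_1 = 0.35·π_1 + 0.45·π_2 + 0.4·π_3
π_2 = 0.3·π_1 + 0.2·π_2 + 0.2·π_3
Solving with the normalization constraint gives π = (0.3923, 0.2392, 0.3684).
So the stationary probability of Running is 0.3684.

0.3684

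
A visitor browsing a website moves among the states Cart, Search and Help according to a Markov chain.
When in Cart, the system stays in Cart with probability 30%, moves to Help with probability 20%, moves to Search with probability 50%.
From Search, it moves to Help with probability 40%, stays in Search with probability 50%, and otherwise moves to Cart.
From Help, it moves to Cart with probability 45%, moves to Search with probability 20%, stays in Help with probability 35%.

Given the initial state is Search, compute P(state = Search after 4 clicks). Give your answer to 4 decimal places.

0.4010

Propagate the distribution vector 4 clicks from Search.
After 0 clicks: (0.0000, 1.0000, 0.0000)
After 1 click: (0.1000, 0.5000, 0.4000)
After 2 clicks: (0.2600, 0.3800, 0.3600)
After 3 clicks: (0.2780, 0.3920, 0.3300)
After 4 clicks: (0.2711, 0.4010, 0.3279)
P(in Search after 4 clicks) = 0.4010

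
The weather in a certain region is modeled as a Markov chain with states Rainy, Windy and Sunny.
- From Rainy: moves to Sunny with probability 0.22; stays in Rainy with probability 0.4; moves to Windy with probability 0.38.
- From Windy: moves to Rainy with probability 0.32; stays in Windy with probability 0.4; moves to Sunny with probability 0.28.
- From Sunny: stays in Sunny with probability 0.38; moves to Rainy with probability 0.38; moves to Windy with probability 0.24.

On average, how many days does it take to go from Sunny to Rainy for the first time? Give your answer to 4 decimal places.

2.7559

Let t(s) be the expected number of days to first reach Rainy from state s, with t(Rainy) = 0. Conditioning on the first day:
t(Windy) = 1 + 0.4·t(Windy) + 0.28·t(Sunny)
t(Sunny) = 1 + 0.24·t(Windy) + 0.38·t(Sunny)
Solving: t(Windy) = 2.9528, t(Sunny) = 2.7559.
Expected days from Sunny to Rainy: 2.7559.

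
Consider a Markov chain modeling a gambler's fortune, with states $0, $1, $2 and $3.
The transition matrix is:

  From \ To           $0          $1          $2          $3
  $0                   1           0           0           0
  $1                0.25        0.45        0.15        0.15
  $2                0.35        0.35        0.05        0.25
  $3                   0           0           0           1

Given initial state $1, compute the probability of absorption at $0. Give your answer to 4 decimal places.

Let h(s) be the probability of absorption at $0 starting from transient state s. Then h($0) = 1 and h($3) = 0. By first-step analysis:
h($1) = 0.25·1 + 0.45·h($1) + 0.15·h($2) + 0.15·0
h($2) = 0.35·1 + 0.35·h($1) + 0.05·h($2) + 0.25·0
Solving: h($1) = 0.6170, h($2) = 0.5957.
Starting from $1, the probability is 0.6170.

0.6170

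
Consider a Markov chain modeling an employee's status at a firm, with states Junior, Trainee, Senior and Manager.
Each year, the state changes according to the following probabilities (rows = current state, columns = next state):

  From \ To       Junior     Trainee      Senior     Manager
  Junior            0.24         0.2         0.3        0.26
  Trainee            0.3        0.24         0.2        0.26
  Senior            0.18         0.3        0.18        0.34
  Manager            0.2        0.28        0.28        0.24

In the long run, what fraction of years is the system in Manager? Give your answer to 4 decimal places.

Let the stationary distribution be π with π = πP and π_1 + π_2 + π_3 + π_4 = 1.
π_1 = 0.24·π_1 + 0.3·π_2 + 0.18·π_3 + 0.2·π_4
π_2 = 0.2·π_1 + 0.24·π_2 + 0.3·π_3 + 0.28·π_4
π_3 = 0.3·π_1 + 0.2·π_2 + 0.18·π_3 + 0.28·π_4
Solving with the normalization constraint gives π = (0.2300, 0.2562, 0.2401, 0.2737).
So the stationary probability of Manager is 0.2737.

0.2737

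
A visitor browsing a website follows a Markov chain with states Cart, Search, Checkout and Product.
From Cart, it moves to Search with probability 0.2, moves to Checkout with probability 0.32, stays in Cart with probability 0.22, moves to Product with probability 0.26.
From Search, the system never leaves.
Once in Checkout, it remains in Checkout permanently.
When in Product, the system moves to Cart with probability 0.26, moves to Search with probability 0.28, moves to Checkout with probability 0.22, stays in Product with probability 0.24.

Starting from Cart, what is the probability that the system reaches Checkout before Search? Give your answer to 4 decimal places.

Let h(s) be the probability of absorption at Checkout starting from transient state s. Then h(Checkout) = 1 and h(Search) = 0. By first-step analysis:
h(Cart) = 0.22·h(Cart) + 0.2·0 + 0.32·1 + 0.26·h(Product)
h(Product) = 0.26·h(Cart) + 0.28·0 + 0.22·1 + 0.24·h(Product)
Solving: h(Cart) = 0.5720, h(Product) = 0.4851.
Starting from Cart, the probability is 0.5720.

0.5720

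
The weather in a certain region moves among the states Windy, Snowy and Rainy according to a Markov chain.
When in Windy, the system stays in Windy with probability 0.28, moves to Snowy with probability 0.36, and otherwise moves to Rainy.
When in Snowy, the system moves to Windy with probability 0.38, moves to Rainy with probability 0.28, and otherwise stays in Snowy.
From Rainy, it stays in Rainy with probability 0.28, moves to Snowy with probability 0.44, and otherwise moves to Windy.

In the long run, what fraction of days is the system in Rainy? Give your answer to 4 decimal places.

Let the stationary distribution be π with π = πP and π_1 + π_2 + π_3 = 1.
π_1 = 0.28·π_1 + 0.38·π_2 + 0.28·π_3
π_2 = 0.36·π_1 + 0.34·π_2 + 0.44·π_3
Solving with the normalization constraint gives π = (0.3177, 0.3769, 0.3054).
So the stationary probability of Rainy is 0.3054.

0.3054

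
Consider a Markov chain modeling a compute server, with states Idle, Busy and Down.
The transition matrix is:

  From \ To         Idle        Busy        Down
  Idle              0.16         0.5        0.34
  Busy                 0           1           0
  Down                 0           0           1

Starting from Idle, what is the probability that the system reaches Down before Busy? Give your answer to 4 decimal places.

Let h(s) be the probability of absorption at Down starting from transient state s. Then h(Down) = 1 and h(Busy) = 0. By first-step analysis:
h(Idle) = 0.16·h(Idle) + 0.5·0 + 0.34·1
Solving: h(Idle) = 0.4048.
Starting from Idle, the probability is 0.4048.

0.4048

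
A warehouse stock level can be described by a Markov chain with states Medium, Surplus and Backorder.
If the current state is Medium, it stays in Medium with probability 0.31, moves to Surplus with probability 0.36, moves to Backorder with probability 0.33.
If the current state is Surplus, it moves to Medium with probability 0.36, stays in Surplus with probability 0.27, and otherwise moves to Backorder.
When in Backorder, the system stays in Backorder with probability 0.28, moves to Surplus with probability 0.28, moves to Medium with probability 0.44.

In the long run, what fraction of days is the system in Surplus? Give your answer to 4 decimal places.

Let the stationary distribution be π with π = πP and π_1 + π_2 + π_3 = 1.
π_1 = 0.31·π_1 + 0.36·π_2 + 0.44·π_3
π_2 = 0.36·π_1 + 0.27·π_2 + 0.28·π_3
Solving with the normalization constraint gives π = (0.3677, 0.3064, 0.3260).
So the stationary probability of Surplus is 0.3064.

0.3064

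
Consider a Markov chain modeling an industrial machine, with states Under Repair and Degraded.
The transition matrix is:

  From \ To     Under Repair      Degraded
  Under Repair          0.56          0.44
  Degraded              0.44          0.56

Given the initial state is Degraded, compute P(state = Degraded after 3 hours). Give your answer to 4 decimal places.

Propagate the distribution vector 3 hours from Degraded.
After 0 hours: (0.0000, 1.0000)
After 1 hour: (0.4400, 0.5600)
After 2 hours: (0.4928, 0.5072)
After 3 hours: (0.4991, 0.5009)
P(in Degraded after 3 hours) = 0.5009

0.5009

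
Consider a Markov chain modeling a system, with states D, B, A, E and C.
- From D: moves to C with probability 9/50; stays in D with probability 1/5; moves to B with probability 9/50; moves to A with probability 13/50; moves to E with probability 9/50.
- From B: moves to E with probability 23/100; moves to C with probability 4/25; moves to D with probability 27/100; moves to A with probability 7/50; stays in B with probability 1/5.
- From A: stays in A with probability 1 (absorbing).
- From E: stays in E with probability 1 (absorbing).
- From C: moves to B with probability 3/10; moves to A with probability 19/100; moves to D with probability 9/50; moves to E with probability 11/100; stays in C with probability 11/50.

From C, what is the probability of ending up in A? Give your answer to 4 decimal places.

0.5541

Let h(s) be the probability of absorption at A starting from transient state s. Then h(A) = 1 and h(E) = 0. By first-step analysis:
h(D) = 0.2·h(D) + 0.18·h(B) + 0.26·1 + 0.18·0 + 0.18·h(C)
h(B) = 0.27·h(D) + 0.2·h(B) + 0.14·1 + 0.23·0 + 0.16·h(C)
h(C) = 0.18·h(D) + 0.3·h(B) + 0.19·1 + 0.11·0 + 0.22·h(C)
Solving: h(D) = 0.5562, h(B) = 0.4735, h(C) = 0.5541.
Starting from C, the probability is 0.5541.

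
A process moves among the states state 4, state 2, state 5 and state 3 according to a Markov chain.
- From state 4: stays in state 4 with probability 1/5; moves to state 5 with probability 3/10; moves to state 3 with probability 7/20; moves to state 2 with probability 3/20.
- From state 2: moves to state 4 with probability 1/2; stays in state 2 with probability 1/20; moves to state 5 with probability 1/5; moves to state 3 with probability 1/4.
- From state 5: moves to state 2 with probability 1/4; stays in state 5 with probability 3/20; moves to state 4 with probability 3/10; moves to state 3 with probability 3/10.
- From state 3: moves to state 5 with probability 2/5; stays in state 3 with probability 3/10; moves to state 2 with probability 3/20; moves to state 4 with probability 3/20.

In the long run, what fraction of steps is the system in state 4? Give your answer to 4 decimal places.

Let the stationary distribution be π with π = πP and π_1 + π_2 + π_3 + π_4 = 1.
π_1 = 0.2·π_1 + 0.5·π_2 + 0.3·π_3 + 0.15·π_4
π_2 = 0.15·π_1 + 0.05·π_2 + 0.25·π_3 + 0.15·π_4
π_3 = 0.3·π_1 + 0.2·π_2 + 0.15·π_3 + 0.4·π_4
Solving with the normalization constraint gives π = (0.2605, 0.1612, 0.2734, 0.3050).
So the stationary probability of state 4 is 0.2605.

0.2605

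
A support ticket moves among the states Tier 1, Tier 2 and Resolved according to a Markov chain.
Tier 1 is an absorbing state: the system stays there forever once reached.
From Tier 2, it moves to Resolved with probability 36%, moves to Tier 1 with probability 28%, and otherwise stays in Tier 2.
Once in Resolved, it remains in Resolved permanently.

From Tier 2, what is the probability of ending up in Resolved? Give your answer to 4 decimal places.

Let h(s) be the probability of absorption at Resolved starting from transient state s. Then h(Resolved) = 1 and h(Tier 1) = 0. By first-step analysis:
h(Tier 2) = 0.28·0 + 0.36·h(Tier 2) + 0.36·1
Solving: h(Tier 2) = 0.5625.
Starting from Tier 2, the probability is 0.5625.

0.5625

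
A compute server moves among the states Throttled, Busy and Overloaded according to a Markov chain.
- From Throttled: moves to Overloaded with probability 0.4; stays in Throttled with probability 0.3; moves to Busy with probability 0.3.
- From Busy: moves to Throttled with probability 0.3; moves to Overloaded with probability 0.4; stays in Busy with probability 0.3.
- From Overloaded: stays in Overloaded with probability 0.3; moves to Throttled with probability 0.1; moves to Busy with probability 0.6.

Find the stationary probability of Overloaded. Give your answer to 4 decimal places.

0.3636

Let the stationary distribution be π with π = πP and π_1 + π_2 + π_3 = 1.
π_1 = 0.3·π_1 + 0.3·π_2 + 0.1·π_3
π_2 = 0.3·π_1 + 0.3·π_2 + 0.6·π_3
Solving with the normalization constraint gives π = (0.2273, 0.4091, 0.3636).
So the stationary probability of Overloaded is 0.3636.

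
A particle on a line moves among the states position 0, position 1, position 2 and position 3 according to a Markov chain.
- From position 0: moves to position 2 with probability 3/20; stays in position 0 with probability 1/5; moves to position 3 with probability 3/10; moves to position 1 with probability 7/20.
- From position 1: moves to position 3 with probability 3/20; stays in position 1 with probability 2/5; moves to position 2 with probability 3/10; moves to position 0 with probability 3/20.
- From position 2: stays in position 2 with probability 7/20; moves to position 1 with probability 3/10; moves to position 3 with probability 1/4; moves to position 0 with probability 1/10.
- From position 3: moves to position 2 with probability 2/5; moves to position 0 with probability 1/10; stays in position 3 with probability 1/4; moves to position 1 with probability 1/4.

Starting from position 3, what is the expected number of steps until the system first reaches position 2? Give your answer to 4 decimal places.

2.9673

Let t(s) be the expected number of steps to first reach position 2 from state s, with t(position 2) = 0. Conditioning on the first step:
t(position 0) = 1 + 0.2·t(position 0) + 0.35·t(position 1) + 0.3·t(position 3)
t(position 1) = 1 + 0.15·t(position 0) + 0.4·t(position 1) + 0.15·t(position 3)
t(position 3) = 1 + 0.1·t(position 0) + 0.25·t(position 1) + 0.25·t(position 3)
Solving: t(position 0) = 3.8360, t(position 1) = 3.3675, t(position 3) = 2.9673.
Expected steps from position 3 to position 2: 2.9673.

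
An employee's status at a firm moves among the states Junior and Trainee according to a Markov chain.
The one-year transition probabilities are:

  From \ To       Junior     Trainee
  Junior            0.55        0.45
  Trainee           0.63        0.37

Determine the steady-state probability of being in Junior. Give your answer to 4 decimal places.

0.5833

Let the stationary distribution be π with π = πP and π_1 + π_2 = 1.
π_1 = 0.55·π_1 + 0.63·π_2
Solving with the normalization constraint gives π = (0.5833, 0.4167).
So the stationary probability of Junior is 0.5833.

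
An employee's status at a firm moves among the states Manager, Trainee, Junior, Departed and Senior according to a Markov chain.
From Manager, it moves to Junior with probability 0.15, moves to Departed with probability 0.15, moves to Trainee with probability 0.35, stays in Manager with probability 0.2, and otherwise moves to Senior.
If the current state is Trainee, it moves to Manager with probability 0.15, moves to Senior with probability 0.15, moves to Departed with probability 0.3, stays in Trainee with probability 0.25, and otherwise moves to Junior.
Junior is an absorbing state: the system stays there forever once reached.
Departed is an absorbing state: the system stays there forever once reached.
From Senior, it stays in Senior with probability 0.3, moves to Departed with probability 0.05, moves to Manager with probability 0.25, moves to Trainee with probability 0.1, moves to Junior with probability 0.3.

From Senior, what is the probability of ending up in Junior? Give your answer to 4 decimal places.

0.6705

Let h(s) be the probability of absorption at Junior starting from transient state s. Then h(Junior) = 1 and h(Departed) = 0. By first-step analysis:
h(Manager) = 0.2·h(Manager) + 0.35·h(Trainee) + 0.15·1 + 0.15·0 + 0.15·h(Senior)
h(Trainee) = 0.15·h(Manager) + 0.25·h(Trainee) + 0.15·1 + 0.3·0 + 0.15·h(Senior)
h(Senior) = 0.25·h(Manager) + 0.1·h(Trainee) + 0.3·1 + 0.05·0 + 0.3·h(Senior)
Solving: h(Manager) = 0.5034, h(Trainee) = 0.4348, h(Senior) = 0.6705.
Starting from Senior, the probability is 0.6705.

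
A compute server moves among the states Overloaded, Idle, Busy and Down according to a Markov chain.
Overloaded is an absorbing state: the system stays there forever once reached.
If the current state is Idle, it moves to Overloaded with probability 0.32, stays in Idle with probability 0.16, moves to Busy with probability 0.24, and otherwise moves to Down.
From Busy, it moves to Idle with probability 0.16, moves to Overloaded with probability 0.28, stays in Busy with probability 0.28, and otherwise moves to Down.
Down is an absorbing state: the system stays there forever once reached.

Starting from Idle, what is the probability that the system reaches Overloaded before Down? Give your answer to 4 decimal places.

Let h(s) be the probability of absorption at Overloaded starting from transient state s. Then h(Overloaded) = 1 and h(Down) = 0. By first-step analysis:
h(Idle) = 0.32·1 + 0.16·h(Idle) + 0.24·h(Busy) + 0.28·0
h(Busy) = 0.28·1 + 0.16·h(Idle) + 0.28·h(Busy) + 0.28·0
Solving: h(Idle) = 0.5254, h(Busy) = 0.5056.
Starting from Idle, the probability is 0.5254.

0.5254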